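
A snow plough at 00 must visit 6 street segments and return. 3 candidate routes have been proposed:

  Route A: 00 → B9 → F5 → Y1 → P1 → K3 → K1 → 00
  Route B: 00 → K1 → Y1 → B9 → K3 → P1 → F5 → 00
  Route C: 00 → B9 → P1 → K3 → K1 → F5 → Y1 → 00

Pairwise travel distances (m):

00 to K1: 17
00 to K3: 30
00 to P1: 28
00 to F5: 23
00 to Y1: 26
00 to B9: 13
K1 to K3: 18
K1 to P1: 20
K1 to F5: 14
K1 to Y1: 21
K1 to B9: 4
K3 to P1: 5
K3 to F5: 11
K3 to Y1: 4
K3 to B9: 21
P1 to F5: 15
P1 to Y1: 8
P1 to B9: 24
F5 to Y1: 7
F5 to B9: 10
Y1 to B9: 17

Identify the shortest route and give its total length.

78 m — Route A is the shortest.

Route A: 13 + 10 + 7 + 8 + 5 + 18 + 17 = 78
Route B: 17 + 21 + 17 + 21 + 5 + 15 + 23 = 119
Route C: 13 + 24 + 5 + 18 + 14 + 7 + 26 = 107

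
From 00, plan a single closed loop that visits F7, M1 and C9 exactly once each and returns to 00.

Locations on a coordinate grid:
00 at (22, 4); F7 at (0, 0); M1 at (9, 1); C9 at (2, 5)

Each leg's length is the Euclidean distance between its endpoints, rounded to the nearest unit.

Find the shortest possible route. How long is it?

With 3 stops there are 3!/2 = 3 distinct round trips (a route and its reverse cost the same).
00 → F7 → M1 → C9 → 00: 22+9+8+20 = 59
00 → F7 → C9 → M1 → 00: 22+5+8+13 = 48
00 → M1 → F7 → C9 → 00: 13+9+5+20 = 47
The minimum is 47.
One optimal route: 00 → M1 → F7 → C9 → 00 (or its reverse).

Minimum total distance: 47.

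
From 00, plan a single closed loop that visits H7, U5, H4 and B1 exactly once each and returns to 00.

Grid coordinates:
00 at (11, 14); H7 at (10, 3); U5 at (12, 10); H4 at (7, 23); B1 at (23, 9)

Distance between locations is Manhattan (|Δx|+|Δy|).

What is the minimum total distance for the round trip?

Shortest round trip = 72.

There are 12 distinct closed tours to check (reversals are equivalent).
00 → H7 → U5 → H4 → B1 → 00: 12+9+18+30+17 = 86
00 → H7 → U5 → B1 → H4 → 00: 12+9+12+30+13 = 76
00 → H7 → H4 → U5 → B1 → 00: 12+23+18+12+17 = 82
00 → H7 → H4 → B1 → U5 → 00: 12+23+30+12+5 = 82
00 → H7 → B1 → U5 → H4 → 00: 12+19+12+18+13 = 74
00 → H7 → B1 → H4 → U5 → 00: 12+19+30+18+5 = 84
00 → U5 → H7 → H4 → B1 → 00: 5+9+23+30+17 = 84
00 → U5 → H7 → B1 → H4 → 00: 5+9+19+30+13 = 76
00 → U5 → H4 → H7 → B1 → 00: 5+18+23+19+17 = 82
00 → U5 → B1 → H7 → H4 → 00: 5+12+19+23+13 = 72
00 → H4 → H7 → U5 → B1 → 00: 13+23+9+12+17 = 74
00 → H4 → U5 → H7 → B1 → 00: 13+18+9+19+17 = 76
The minimum is 72.
One optimal route: 00 → U5 → B1 → H7 → H4 → 00 (or its reverse).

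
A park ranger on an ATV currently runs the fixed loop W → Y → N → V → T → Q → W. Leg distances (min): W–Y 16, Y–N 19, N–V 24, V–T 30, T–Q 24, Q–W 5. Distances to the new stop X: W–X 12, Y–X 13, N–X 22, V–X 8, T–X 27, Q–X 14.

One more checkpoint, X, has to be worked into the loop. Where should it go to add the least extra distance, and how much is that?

Minimum extra distance: 5 min, inserting X between V and T.

Insertion cost between consecutive stops i–j is d(i,X) + d(X,j) − d(i,j):
  between W and Y: 12 + 13 − 16 = 9
  between Y and N: 13 + 22 − 19 = 16
  between N and V: 22 + 8 − 24 = 6
  between V and T: 8 + 27 − 30 = 5
  between T and Q: 27 + 14 − 24 = 17
  between Q and W: 14 + 12 − 5 = 21
Cheapest insertion is between V and T, adding 5.
New total = 118 + 5 = 123.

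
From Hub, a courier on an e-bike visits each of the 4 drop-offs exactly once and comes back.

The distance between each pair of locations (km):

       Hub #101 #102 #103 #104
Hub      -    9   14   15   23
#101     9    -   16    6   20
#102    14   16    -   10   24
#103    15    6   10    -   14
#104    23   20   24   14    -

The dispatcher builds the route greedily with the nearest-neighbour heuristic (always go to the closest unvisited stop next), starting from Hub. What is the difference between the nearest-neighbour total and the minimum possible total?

Excess over optimum: 5 km.

From Hub: #101=9, #102=14, #103=15, #104=23 → choose #101 (9).
From #101: #103=6, #102=16, #104=20 → choose #103 (6).
From #103: #102=10, #104=14 → choose #102 (10).
From #102: #104=24 → choose #104 (24).
NN route Hub → #101 → #103 → #102 → #104 → Hub costs 72.
Optimal: Hub → #101 → #103 → #104 → #102 → Hub costs 67 (by enumerating all 12 distinct tours).
Excess = 72 − 67 = 5.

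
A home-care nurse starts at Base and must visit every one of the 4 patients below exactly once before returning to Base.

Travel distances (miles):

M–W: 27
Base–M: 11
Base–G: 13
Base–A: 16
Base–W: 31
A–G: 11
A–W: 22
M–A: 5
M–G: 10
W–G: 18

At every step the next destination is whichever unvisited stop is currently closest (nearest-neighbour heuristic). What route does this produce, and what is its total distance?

Base → [M:11 / G:13 / A:16 / W:31] → M (11)
M → [A:5 / G:10 / W:27] → A (5)
A → [G:11 / W:22] → G (11)
G → [W:18] → W (18)
Return W→Base: 31.
Total = 11 + 5 + 11 + 18 + 31 = 76.

Nearest-neighbour total = 76 miles; route Base → M → A → G → W → Base.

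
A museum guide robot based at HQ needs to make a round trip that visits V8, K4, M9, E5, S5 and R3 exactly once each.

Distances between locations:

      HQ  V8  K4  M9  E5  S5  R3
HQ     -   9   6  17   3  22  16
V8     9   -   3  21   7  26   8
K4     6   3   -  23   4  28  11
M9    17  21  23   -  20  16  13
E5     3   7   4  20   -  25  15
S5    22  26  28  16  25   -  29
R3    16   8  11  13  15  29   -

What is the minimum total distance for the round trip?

Minimum total distance: 69.

With 6 stops there are 6!/2 = 360 distinct round trips (a route and its reverse cost the same).
HQ-V8-K4-M9-E5-S5-R3-HQ: 9+3+23+20+25+29+16 = 125
HQ-V8-K4-M9-E5-R3-S5-HQ: 9+3+23+20+15+29+22 = 121
HQ-V8-K4-M9-S5-E5-R3-HQ: 9+3+23+16+25+15+16 = 107
HQ-V8-K4-M9-S5-R3-E5-HQ: 9+3+23+16+29+15+3 = 98
HQ-V8-K4-M9-R3-E5-S5-HQ: 9+3+23+13+15+25+22 = 110
HQ-V8-K4-M9-R3-S5-E5-HQ: 9+3+23+13+29+25+3 = 105
HQ-V8-K4-E5-M9-S5-R3-HQ: 9+3+4+20+16+29+16 = 97
HQ-V8-K4-E5-M9-R3-S5-HQ: 9+3+4+20+13+29+22 = 100
… (352 more)
HQ-E5-K4-V8-R3-M9-S5-HQ: 3+4+3+8+13+16+22 = 69  ← best
The minimum is 69.
One optimal route: HQ → E5 → K4 → V8 → R3 → M9 → S5 → HQ (or its reverse).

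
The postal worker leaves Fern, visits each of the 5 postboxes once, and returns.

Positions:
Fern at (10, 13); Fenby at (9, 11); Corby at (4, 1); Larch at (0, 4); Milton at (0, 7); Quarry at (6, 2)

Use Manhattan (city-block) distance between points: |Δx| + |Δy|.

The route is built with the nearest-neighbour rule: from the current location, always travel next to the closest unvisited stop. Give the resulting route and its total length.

From Fern: distances to unvisited — Fenby=3, Quarry=15, Milton=16, Corby=18, Larch=19. Nearest is Fenby (3).
From Fenby: distances to unvisited — Quarry=12, Milton=13, Corby=15, Larch=16. Nearest is Quarry (12).
From Quarry: distances to unvisited — Corby=3, Larch=8, Milton=11. Nearest is Corby (3).
From Corby: distances to unvisited — Larch=7, Milton=10. Nearest is Larch (7).
From Larch: distances to unvisited — Milton=3. Nearest is Milton (3).
Return Milton→Fern: 16.
Total = 3 + 12 + 3 + 7 + 3 + 16 = 44.

Nearest-neighbour total = 44; route Fern → Fenby → Quarry → Corby → Larch → Milton → Fern.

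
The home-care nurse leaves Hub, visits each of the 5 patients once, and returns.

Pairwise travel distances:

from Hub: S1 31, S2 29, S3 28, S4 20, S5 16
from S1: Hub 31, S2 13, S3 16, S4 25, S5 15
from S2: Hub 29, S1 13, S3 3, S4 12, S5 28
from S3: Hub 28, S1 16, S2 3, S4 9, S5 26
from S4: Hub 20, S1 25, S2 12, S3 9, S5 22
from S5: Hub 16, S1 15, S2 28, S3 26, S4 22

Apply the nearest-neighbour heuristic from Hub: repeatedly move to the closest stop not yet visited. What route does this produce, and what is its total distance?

From Hub: distances to unvisited — S5=16, S4=20, S3=28, S2=29, S1=31. Nearest is S5 (16).
From S5: distances to unvisited — S1=15, S4=22, S3=26, S2=28. Nearest is S1 (15).
From S1: distances to unvisited — S2=13, S3=16, S4=25. Nearest is S2 (13).
From S2: distances to unvisited — S3=3, S4=12. Nearest is S3 (3).
From S3: distances to unvisited — S4=9. Nearest is S4 (9).
Return S4→Hub: 20.
Total = 16 + 15 + 13 + 3 + 9 + 20 = 76.

Nearest-neighbour total = 76; route Hub → S5 → S1 → S2 → S3 → S4 → Hub.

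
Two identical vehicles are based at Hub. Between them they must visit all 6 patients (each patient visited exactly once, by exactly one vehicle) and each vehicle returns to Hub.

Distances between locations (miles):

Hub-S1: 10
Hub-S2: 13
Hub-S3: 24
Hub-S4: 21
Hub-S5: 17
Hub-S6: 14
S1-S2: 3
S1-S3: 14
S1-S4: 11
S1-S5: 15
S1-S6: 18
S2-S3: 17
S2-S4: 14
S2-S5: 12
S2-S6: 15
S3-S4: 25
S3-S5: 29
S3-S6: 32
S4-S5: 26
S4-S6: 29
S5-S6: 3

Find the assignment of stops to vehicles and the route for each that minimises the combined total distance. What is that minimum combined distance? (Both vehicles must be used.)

Try each way of splitting the stops between the two vehicles (each non-empty) and, for each split, find the best tour for each vehicle:
  {S1} + {S2, S3, S4, S5, S6}: 20 + 92 = 112
  {S2} + {S1, S3, S4, S5, S6}: 26 + 92 = 118
  {S1, S2} + {S3, S4, S5, S6}: 26 + 92 = 118
  {S3} + {S1, S2, S4, S5, S6}: 48 + 64 = 112
  {S1, S3} + {S2, S4, S5, S6}: 48 + 64 = 112
  {S2, S3} + {S1, S4, S5, S6}: 54 + 64 = 118
  … (31 splits in total)
  {S1, S2, S3, S4} + {S5, S6}: 76 + 34 = 110  ← best
Best: vehicle 1 Hub → S1 → S2 → S3 → S4 → Hub = 76; vehicle 2 Hub → S5 → S6 → Hub = 34; combined 110.

110 miles — the smallest possible combined total.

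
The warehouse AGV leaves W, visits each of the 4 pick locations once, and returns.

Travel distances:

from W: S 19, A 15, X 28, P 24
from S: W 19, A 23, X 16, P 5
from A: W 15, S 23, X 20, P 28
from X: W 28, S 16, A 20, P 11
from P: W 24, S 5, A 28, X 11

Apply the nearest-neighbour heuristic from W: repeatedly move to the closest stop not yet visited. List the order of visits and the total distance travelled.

At W the remaining stops are A 15, S 19, P 24, X 28; go to A.
At A the remaining stops are X 20, S 23, P 28; go to X.
At X the remaining stops are P 11, S 16; go to P.
At P the remaining stops are S 5; go to S.
Return S→W: 19.
Total = 15 + 20 + 11 + 5 + 19 = 70.

70 along W → A → X → P → S → W.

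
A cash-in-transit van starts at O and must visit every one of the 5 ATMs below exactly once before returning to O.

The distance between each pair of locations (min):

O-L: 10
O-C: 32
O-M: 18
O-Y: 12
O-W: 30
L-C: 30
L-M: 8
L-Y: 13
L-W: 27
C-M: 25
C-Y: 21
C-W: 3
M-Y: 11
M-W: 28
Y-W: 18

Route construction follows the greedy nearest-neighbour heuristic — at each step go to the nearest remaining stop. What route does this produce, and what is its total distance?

At O the remaining stops are L 10, Y 12, M 18, W 30, C 32; go to L.
At L the remaining stops are M 8, Y 13, W 27, C 30; go to M.
At M the remaining stops are Y 11, C 25, W 28; go to Y.
At Y the remaining stops are W 18, C 21; go to W.
At W the remaining stops are C 3; go to C.
Return C→O: 32.
Total = 10 + 8 + 11 + 18 + 3 + 32 = 82.

82 min along O → L → M → Y → W → C → O.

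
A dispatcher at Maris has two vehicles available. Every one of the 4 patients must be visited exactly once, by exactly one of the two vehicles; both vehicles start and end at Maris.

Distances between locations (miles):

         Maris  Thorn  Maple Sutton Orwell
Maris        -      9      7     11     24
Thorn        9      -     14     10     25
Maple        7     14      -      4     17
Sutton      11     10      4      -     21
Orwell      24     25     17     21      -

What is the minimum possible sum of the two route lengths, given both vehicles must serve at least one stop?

Check every non-empty split of the stops between the two vehicles; for each half take its own optimal tour:
  {Thorn} + {Maple, Sutton, Orwell}: 18 + 56 = 74
  {Maple} + {Thorn, Sutton, Orwell}: 14 + 64 = 78
  {Thorn, Maple} + {Sutton, Orwell}: 30 + 56 = 86
  {Sutton} + {Thorn, Maple, Orwell}: 22 + 58 = 80
  {Thorn, Sutton} + {Maple, Orwell}: 30 + 48 = 78
  {Maple, Sutton} + {Thorn, Orwell}: 22 + 58 = 80
  … (7 splits in total)
Best: vehicle 1 Maris → Thorn → Maris = 18; vehicle 2 Maris → Maple → Sutton → Orwell → Maris = 56; combined 74.

Minimum combined distance: 74 miles.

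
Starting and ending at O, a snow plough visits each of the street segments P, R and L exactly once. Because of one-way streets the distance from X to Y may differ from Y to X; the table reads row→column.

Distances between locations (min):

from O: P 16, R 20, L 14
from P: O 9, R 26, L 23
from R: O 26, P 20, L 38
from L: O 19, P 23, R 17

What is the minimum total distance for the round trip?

60 min — the shortest possible round trip.

O → P → R → L → O: 16+26+38+19 = 99
O → P → L → R → O: 16+23+17+26 = 82
O → R → P → L → O: 20+20+23+19 = 82
O → R → L → P → O: 20+38+23+9 = 90
O → L → P → R → O: 14+23+26+26 = 89
O → L → R → P → O: 14+17+20+9 = 60
The minimum is 60.
One optimal route: O → L → R → P → O.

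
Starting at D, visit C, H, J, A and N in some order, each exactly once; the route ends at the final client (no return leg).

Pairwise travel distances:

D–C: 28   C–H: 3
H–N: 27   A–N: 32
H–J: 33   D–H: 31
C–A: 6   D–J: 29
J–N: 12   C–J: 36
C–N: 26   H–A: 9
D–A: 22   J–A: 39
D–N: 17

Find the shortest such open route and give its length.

70 — the minimum one-way total.

There are 5! = 120 possible orderings.
D → C → H → J → A → N: 28+3+33+39+32 = 135
D → C → H → J → N → A: 28+3+33+12+32 = 108
D → C → H → A → J → N: 28+3+9+39+12 = 91
D → C → H → A → N → J: 28+3+9+32+12 = 84
D → C → H → N → J → A: 28+3+27+12+39 = 109
D → C → H → N → A → J: 28+3+27+32+39 = 129
D → C → J → H → A → N: 28+36+33+9+32 = 138
D → C → J → H → N → A: 28+36+33+27+32 = 156
D → C → J → A → H → N: 28+36+39+9+27 = 139
D → C → J → A → N → H: 28+36+39+32+27 = 162
D → C → J → N → H → A: 28+36+12+27+9 = 112
D → C → J → N → A → H: 28+36+12+32+9 = 117
D → C → A → H → J → N: 28+6+9+33+12 = 88
D → C → A → H → N → J: 28+6+9+27+12 = 82
… (106 more)
D → A → C → H → N → J: 22+6+3+27+12 = 70  ← best
The minimum is 70.
One shortest path: D → A → C → H → N → J.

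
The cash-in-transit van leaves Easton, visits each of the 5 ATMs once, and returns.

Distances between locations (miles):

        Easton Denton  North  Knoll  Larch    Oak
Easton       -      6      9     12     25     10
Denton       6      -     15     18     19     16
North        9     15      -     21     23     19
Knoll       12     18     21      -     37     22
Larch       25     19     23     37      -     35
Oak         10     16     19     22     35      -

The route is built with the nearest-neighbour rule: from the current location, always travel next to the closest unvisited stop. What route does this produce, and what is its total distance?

124 miles along Easton → Denton → North → Oak → Knoll → Larch → Easton.

At Easton the remaining stops are Denton 6, North 9, Oak 10, Knoll 12, Larch 25; go to Denton.
At Denton the remaining stops are North 15, Oak 16, Knoll 18, Larch 19; go to North.
At North the remaining stops are Oak 19, Knoll 21, Larch 23; go to Oak.
At Oak the remaining stops are Knoll 22, Larch 35; go to Knoll.
At Knoll the remaining stops are Larch 37; go to Larch.
Return Larch→Easton: 25.
Total = 6 + 15 + 19 + 22 + 37 + 25 = 124.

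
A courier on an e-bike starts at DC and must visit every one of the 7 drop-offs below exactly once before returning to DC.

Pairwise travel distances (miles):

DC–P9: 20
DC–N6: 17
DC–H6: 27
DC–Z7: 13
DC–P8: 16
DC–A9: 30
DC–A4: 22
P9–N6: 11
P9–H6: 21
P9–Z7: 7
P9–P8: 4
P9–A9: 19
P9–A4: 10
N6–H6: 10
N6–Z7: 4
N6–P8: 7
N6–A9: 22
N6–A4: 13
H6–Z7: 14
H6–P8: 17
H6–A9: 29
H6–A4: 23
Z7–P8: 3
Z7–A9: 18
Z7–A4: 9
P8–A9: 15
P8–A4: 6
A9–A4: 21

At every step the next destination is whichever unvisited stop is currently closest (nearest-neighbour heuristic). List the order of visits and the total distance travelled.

At DC the remaining stops are Z7 13, P8 16, N6 17, P9 20, A4 22, H6 27, A9 30; go to Z7.
At Z7 the remaining stops are P8 3, N6 4, P9 7, A4 9, H6 14, A9 18; go to P8.
At P8 the remaining stops are P9 4, A4 6, N6 7, A9 15, H6 17; go to P9.
At P9 the remaining stops are A4 10, N6 11, A9 19, H6 21; go to A4.
At A4 the remaining stops are N6 13, A9 21, H6 23; go to N6.
At N6 the remaining stops are H6 10, A9 22; go to H6.
At H6 the remaining stops are A9 29; go to A9.
Return A9→DC: 30.
Total = 13 + 3 + 4 + 10 + 13 + 10 + 29 + 30 = 112.

Nearest-neighbour total = 112 miles; route DC → Z7 → P8 → P9 → A4 → N6 → H6 → A9 → DC.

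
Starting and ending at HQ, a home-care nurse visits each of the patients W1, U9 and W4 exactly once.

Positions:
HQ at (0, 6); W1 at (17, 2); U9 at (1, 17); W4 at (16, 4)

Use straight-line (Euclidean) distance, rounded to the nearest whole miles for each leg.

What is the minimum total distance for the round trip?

With 3 stops there are 3!/2 = 3 distinct round trips (a route and its reverse cost the same).
HQ→W1→U9→W4→HQ: 17+22+20+16 = 75
HQ→W1→W4→U9→HQ: 17+2+20+11 = 50
HQ→U9→W1→W4→HQ: 11+22+2+16 = 51
The minimum is 50.
One optimal route: HQ → W1 → W4 → U9 → HQ (or its reverse).

Shortest round trip = 50 miles.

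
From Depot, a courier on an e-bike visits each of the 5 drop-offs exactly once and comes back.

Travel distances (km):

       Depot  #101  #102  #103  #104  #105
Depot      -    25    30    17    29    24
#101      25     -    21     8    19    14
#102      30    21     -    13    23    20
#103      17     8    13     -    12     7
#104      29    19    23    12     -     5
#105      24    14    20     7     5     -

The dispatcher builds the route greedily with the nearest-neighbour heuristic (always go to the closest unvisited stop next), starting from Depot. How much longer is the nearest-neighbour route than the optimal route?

The nearest-neighbour route is 2 km longer than optimal.

From Depot: #103=17, #105=24, #101=25, #104=29, #102=30 → choose #103 (17).
From #103: #105=7, #101=8, #104=12, #102=13 → choose #105 (7).
From #105: #104=5, #101=14, #102=20 → choose #104 (5).
From #104: #101=19, #102=23 → choose #101 (19).
From #101: #102=21 → choose #102 (21).
NN route Depot → #103 → #105 → #104 → #101 → #102 → Depot costs 99.
Optimal: Depot → #101 → #105 → #104 → #102 → #103 → Depot costs 97 (by enumerating all 60 distinct tours).
Excess = 99 − 97 = 2.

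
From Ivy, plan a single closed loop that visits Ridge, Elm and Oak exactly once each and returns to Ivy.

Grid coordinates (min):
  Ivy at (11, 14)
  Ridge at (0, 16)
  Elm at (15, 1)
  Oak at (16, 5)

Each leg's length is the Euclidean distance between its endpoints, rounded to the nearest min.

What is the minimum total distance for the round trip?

46 min — the shortest possible round trip.

There are 3 distinct closed tours to check (reversals are equivalent).
Ivy - Ridge - Elm - Oak - Ivy: 11+21+4+10 = 46
Ivy - Ridge - Oak - Elm - Ivy: 11+19+4+14 = 48
Ivy - Elm - Ridge - Oak - Ivy: 14+21+19+10 = 64
The minimum is 46.
One optimal route: Ivy → Ridge → Elm → Oak → Ivy (or its reverse).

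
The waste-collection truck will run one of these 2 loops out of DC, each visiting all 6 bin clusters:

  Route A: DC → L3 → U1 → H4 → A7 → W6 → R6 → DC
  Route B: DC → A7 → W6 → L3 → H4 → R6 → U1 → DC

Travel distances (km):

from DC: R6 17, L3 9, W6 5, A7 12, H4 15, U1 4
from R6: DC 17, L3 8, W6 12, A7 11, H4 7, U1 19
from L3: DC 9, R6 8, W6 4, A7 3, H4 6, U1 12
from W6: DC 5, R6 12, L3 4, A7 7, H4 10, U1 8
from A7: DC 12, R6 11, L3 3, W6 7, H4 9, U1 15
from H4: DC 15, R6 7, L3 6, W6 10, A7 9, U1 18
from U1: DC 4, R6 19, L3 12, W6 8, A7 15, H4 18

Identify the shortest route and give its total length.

Shortest is Route B, total 59 km.

Route A: 9 + 12 + 18 + 9 + 7 + 12 + 17 = 84
Route B: 12 + 7 + 4 + 6 + 7 + 19 + 4 = 59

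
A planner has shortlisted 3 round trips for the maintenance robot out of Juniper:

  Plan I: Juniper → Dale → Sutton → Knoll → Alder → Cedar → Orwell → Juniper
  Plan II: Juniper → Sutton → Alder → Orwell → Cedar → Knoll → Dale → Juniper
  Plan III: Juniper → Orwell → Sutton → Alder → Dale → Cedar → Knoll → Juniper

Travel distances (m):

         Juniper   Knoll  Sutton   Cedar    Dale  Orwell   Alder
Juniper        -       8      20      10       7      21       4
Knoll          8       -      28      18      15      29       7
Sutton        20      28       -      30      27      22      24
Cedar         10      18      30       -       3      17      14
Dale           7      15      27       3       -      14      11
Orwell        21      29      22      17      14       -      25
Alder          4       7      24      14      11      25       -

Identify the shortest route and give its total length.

Plan I: 7 + 27 + 28 + 7 + 14 + 17 + 21 = 121
Plan II: 20 + 24 + 25 + 17 + 18 + 15 + 7 = 126
Plan III: 21 + 22 + 24 + 11 + 3 + 18 + 8 = 107

Shortest is Plan III, total 107 m.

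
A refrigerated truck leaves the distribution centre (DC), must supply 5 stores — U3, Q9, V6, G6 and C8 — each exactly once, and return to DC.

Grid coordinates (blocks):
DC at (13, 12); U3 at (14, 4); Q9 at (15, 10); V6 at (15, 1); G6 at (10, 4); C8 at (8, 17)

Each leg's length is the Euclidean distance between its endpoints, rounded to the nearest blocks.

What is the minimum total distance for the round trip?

There are 60 distinct closed tours to check (reversals are equivalent).
DC→U3→Q9→V6→G6→C8→DC: 8+6+9+6+13+7 = 49
DC→U3→Q9→V6→C8→G6→DC: 8+6+9+17+13+9 = 62
DC→U3→Q9→G6→V6→C8→DC: 8+6+8+6+17+7 = 52
DC→U3→Q9→G6→C8→V6→DC: 8+6+8+13+17+11 = 63
DC→U3→Q9→C8→V6→G6→DC: 8+6+10+17+6+9 = 56
DC→U3→Q9→C8→G6→V6→DC: 8+6+10+13+6+11 = 54
DC→U3→V6→Q9→G6→C8→DC: 8+3+9+8+13+7 = 48
DC→U3→V6→Q9→C8→G6→DC: 8+3+9+10+13+9 = 52
DC→U3→V6→G6→Q9→C8→DC: 8+3+6+8+10+7 = 42
DC→U3→V6→G6→C8→Q9→DC: 8+3+6+13+10+3 = 43
DC→U3→V6→C8→Q9→G6→DC: 8+3+17+10+8+9 = 55
DC→U3→V6→C8→G6→Q9→DC: 8+3+17+13+8+3 = 52
DC→U3→G6→Q9→V6→C8→DC: 8+4+8+9+17+7 = 53
DC→U3→G6→Q9→C8→V6→DC: 8+4+8+10+17+11 = 58
… (46 more)
DC→Q9→U3→V6→G6→C8→DC: 3+6+3+6+13+7 = 38  ← best
The minimum is 38.
One optimal route: DC → Q9 → U3 → V6 → G6 → C8 → DC (or its reverse).

Minimum total distance: 38 blocks.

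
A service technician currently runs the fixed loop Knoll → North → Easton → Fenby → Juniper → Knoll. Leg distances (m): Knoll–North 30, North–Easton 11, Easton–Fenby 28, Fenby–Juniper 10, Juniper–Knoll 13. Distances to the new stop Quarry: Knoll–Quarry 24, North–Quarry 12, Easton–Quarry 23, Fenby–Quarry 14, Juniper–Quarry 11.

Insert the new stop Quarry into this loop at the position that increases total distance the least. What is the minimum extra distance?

Insertion cost between consecutive stops i–j is d(i,Quarry) + d(Quarry,j) − d(i,j):
  between Knoll and North: 24 + 12 − 30 = 6
  between North and Easton: 12 + 23 − 11 = 24
  between Easton and Fenby: 23 + 14 − 28 = 9
  between Fenby and Juniper: 14 + 11 − 10 = 15
  between Juniper and Knoll: 11 + 24 − 13 = 22
Cheapest insertion is between Knoll and North, adding 6.
New total = 92 + 6 = 98.

Minimum extra distance: 6 m, inserting Quarry between Knoll and North.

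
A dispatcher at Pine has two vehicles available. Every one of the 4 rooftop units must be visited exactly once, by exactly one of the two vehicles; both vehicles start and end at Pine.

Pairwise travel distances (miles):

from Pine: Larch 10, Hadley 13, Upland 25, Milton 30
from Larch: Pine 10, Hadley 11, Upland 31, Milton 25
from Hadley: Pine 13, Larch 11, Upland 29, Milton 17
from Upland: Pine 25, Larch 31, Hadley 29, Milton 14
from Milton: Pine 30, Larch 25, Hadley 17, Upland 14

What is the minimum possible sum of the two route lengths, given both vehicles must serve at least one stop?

89 miles — the smallest possible combined total.

Try each way of splitting the stops between the two vehicles (each non-empty) and, for each split, find the best tour for each vehicle:
  {Larch} + {Hadley, Upland, Milton}: 20 + 69 = 89
  {Hadley} + {Larch, Upland, Milton}: 26 + 74 = 100
  {Larch, Hadley} + {Upland, Milton}: 34 + 69 = 103
  {Upland} + {Larch, Hadley, Milton}: 50 + 65 = 115
  {Larch, Upland} + {Hadley, Milton}: 66 + 60 = 126
  {Hadley, Upland} + {Larch, Milton}: 67 + 65 = 132
  … (7 splits in total)
Best: vehicle 1 Pine → Larch → Pine = 20; vehicle 2 Pine → Hadley → Milton → Upland → Pine = 69; combined 89.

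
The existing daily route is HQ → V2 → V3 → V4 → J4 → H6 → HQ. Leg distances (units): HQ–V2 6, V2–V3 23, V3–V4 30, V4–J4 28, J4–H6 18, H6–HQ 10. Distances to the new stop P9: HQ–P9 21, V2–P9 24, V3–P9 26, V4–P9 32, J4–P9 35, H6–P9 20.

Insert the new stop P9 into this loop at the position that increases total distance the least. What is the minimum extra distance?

Insertion cost between consecutive stops i–j is d(i,P9) + d(P9,j) − d(i,j):
  between HQ and V2: 21 + 24 − 6 = 39
  between V2 and V3: 24 + 26 − 23 = 27
  between V3 and V4: 26 + 32 − 30 = 28
  between V4 and J4: 32 + 35 − 28 = 39
  between J4 and H6: 35 + 20 − 18 = 37
  between H6 and HQ: 20 + 21 − 10 = 31
Cheapest insertion is between V2 and V3, adding 27.
New total = 115 + 27 = 142.

Adding 27 by placing P9 on the V2–V3 leg.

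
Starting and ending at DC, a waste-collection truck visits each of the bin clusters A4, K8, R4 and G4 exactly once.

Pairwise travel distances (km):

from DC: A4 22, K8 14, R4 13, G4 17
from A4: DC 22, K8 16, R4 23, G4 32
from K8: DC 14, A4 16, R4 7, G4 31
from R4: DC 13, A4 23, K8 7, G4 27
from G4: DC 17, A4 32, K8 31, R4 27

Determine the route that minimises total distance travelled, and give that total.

85 km — the shortest possible round trip.

There are 12 distinct closed tours to check (reversals are equivalent).
DC - A4 - K8 - R4 - G4 - DC: 22+16+7+27+17 = 89
DC - A4 - K8 - G4 - R4 - DC: 22+16+31+27+13 = 109
DC - A4 - R4 - K8 - G4 - DC: 22+23+7+31+17 = 100
DC - A4 - R4 - G4 - K8 - DC: 22+23+27+31+14 = 117
DC - A4 - G4 - K8 - R4 - DC: 22+32+31+7+13 = 105
DC - A4 - G4 - R4 - K8 - DC: 22+32+27+7+14 = 102
DC - K8 - A4 - R4 - G4 - DC: 14+16+23+27+17 = 97
DC - K8 - A4 - G4 - R4 - DC: 14+16+32+27+13 = 102
DC - K8 - R4 - A4 - G4 - DC: 14+7+23+32+17 = 93
DC - K8 - G4 - A4 - R4 - DC: 14+31+32+23+13 = 113
DC - R4 - A4 - K8 - G4 - DC: 13+23+16+31+17 = 100
DC - R4 - K8 - A4 - G4 - DC: 13+7+16+32+17 = 85
The minimum is 85.
One optimal route: DC → R4 → K8 → A4 → G4 → DC (or its reverse).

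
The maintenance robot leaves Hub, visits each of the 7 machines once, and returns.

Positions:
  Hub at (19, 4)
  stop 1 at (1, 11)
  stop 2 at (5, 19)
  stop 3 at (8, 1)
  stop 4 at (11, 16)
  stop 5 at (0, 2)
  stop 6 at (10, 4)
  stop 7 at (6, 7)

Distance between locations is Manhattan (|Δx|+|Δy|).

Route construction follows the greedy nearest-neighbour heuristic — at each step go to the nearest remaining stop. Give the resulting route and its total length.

At Hub the remaining stops are stop 6 9, stop 3 14, stop 7 16, stop 4 20, stop 5 21, stop 1 25, stop 2 29; go to stop 6.
At stop 6 the remaining stops are stop 3 5, stop 7 7, stop 5 12, stop 4 13, stop 1 16, stop 2 20; go to stop 3.
At stop 3 the remaining stops are stop 7 8, stop 5 9, stop 1 17, stop 4 18, stop 2 21; go to stop 7.
At stop 7 the remaining stops are stop 1 9, stop 5 11, stop 2 13, stop 4 14; go to stop 1.
At stop 1 the remaining stops are stop 5 10, stop 2 12, stop 4 15; go to stop 5.
At stop 5 the remaining stops are stop 2 22, stop 4 25; go to stop 2.
At stop 2 the remaining stops are stop 4 9; go to stop 4.
Return stop 4→Hub: 20.
Total = 9 + 5 + 8 + 9 + 10 + 22 + 9 + 20 = 92.

Total distance 92 via the nearest-neighbour route Hub → stop 6 → stop 3 → stop 7 → stop 1 → stop 5 → stop 2 → stop 4 → Hub.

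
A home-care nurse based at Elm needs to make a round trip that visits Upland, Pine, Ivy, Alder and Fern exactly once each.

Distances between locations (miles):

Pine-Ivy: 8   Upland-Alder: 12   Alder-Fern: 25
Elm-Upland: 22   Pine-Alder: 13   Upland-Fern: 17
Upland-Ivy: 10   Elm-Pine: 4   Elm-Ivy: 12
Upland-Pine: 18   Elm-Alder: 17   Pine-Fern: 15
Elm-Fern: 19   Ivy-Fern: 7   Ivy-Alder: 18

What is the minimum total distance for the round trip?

Minimum total distance: 65 miles.

With 5 stops there are 5!/2 = 60 distinct round trips (a route and its reverse cost the same).
Elm - Upland - Pine - Ivy - Alder - Fern - Elm: 22+18+8+18+25+19 = 110
Elm - Upland - Pine - Ivy - Fern - Alder - Elm: 22+18+8+7+25+17 = 97
Elm - Upland - Pine - Alder - Ivy - Fern - Elm: 22+18+13+18+7+19 = 97
Elm - Upland - Pine - Alder - Fern - Ivy - Elm: 22+18+13+25+7+12 = 97
Elm - Upland - Pine - Fern - Ivy - Alder - Elm: 22+18+15+7+18+17 = 97
Elm - Upland - Pine - Fern - Alder - Ivy - Elm: 22+18+15+25+18+12 = 110
Elm - Upland - Ivy - Pine - Alder - Fern - Elm: 22+10+8+13+25+19 = 97
Elm - Upland - Ivy - Pine - Fern - Alder - Elm: 22+10+8+15+25+17 = 97
Elm - Upland - Ivy - Alder - Pine - Fern - Elm: 22+10+18+13+15+19 = 97
Elm - Upland - Ivy - Alder - Fern - Pine - Elm: 22+10+18+25+15+4 = 94
Elm - Upland - Ivy - Fern - Pine - Alder - Elm: 22+10+7+15+13+17 = 84
Elm - Upland - Ivy - Fern - Alder - Pine - Elm: 22+10+7+25+13+4 = 81
Elm - Upland - Alder - Pine - Ivy - Fern - Elm: 22+12+13+8+7+19 = 81
Elm - Upland - Alder - Pine - Fern - Ivy - Elm: 22+12+13+15+7+12 = 81
… (46 more)
Elm - Pine - Ivy - Fern - Upland - Alder - Elm: 4+8+7+17+12+17 = 65  ← best
The minimum is 65.
One optimal route: Elm → Pine → Ivy → Fern → Upland → Alder → Elm (or its reverse).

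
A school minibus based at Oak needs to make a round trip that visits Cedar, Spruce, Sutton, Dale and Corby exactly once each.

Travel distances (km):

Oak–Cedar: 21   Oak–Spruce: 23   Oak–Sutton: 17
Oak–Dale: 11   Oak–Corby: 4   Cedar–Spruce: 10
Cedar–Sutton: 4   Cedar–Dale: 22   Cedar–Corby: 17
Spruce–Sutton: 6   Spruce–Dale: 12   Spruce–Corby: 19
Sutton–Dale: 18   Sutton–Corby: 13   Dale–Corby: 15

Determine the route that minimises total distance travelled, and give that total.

With 5 stops there are 5!/2 = 60 distinct round trips (a route and its reverse cost the same).
Oak → Cedar → Spruce → Sutton → Dale → Corby → Oak: 21+10+6+18+15+4 = 74
Oak → Cedar → Spruce → Sutton → Corby → Dale → Oak: 21+10+6+13+15+11 = 76
Oak → Cedar → Spruce → Dale → Sutton → Corby → Oak: 21+10+12+18+13+4 = 78
Oak → Cedar → Spruce → Dale → Corby → Sutton → Oak: 21+10+12+15+13+17 = 88
Oak → Cedar → Spruce → Corby → Sutton → Dale → Oak: 21+10+19+13+18+11 = 92
Oak → Cedar → Spruce → Corby → Dale → Sutton → Oak: 21+10+19+15+18+17 = 100
Oak → Cedar → Sutton → Spruce → Dale → Corby → Oak: 21+4+6+12+15+4 = 62
Oak → Cedar → Sutton → Spruce → Corby → Dale → Oak: 21+4+6+19+15+11 = 76
Oak → Cedar → Sutton → Dale → Spruce → Corby → Oak: 21+4+18+12+19+4 = 78
Oak → Cedar → Sutton → Dale → Corby → Spruce → Oak: 21+4+18+15+19+23 = 100
Oak → Cedar → Sutton → Corby → Spruce → Dale → Oak: 21+4+13+19+12+11 = 80
Oak → Cedar → Sutton → Corby → Dale → Spruce → Oak: 21+4+13+15+12+23 = 88
Oak → Cedar → Dale → Spruce → Sutton → Corby → Oak: 21+22+12+6+13+4 = 78
Oak → Cedar → Dale → Spruce → Corby → Sutton → Oak: 21+22+12+19+13+17 = 104
… (46 more)
Oak → Dale → Spruce → Cedar → Sutton → Corby → Oak: 11+12+10+4+13+4 = 54  ← best
The minimum is 54.
One optimal route: Oak → Dale → Spruce → Cedar → Sutton → Corby → Oak (or its reverse).

Minimum total distance: 54 km.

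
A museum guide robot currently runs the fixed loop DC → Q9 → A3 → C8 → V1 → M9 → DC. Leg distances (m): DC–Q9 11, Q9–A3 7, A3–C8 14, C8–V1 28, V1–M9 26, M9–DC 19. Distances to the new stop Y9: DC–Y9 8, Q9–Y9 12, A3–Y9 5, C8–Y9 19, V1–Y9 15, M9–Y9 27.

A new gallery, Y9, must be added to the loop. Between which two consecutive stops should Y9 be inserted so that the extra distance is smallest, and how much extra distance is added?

Adding 6 m by placing Y9 on the C8–V1 leg.

Insertion cost between consecutive stops i–j is d(i,Y9) + d(Y9,j) − d(i,j):
  between DC and Q9: 8 + 12 − 11 = 9
  between Q9 and A3: 12 + 5 − 7 = 10
  between A3 and C8: 5 + 19 − 14 = 10
  between C8 and V1: 19 + 15 − 28 = 6
  between V1 and M9: 15 + 27 − 26 = 16
  between M9 and DC: 27 + 8 − 19 = 16
Cheapest insertion is between C8 and V1, adding 6.
New total = 105 + 6 = 111.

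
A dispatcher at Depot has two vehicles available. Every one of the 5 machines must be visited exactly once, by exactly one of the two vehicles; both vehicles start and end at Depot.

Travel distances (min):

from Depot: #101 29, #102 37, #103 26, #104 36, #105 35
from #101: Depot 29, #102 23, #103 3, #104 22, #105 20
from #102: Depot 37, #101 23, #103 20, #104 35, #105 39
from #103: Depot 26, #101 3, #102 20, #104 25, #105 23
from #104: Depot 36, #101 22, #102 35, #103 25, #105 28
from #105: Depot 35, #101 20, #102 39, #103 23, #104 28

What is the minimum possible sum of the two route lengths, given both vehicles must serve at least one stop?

Check every non-empty split of the stops between the two vehicles; for each half take its own optimal tour:
  {#101} + {#102, #103, #104, #105}: 58 + 144 = 202
  {#102} + {#101, #103, #104, #105}: 74 + 113 = 187
  {#101, #102} + {#103, #104, #105}: 89 + 113 = 202
  {#103} + {#101, #102, #104, #105}: 52 + 144 = 196
  {#101, #103} + {#102, #104, #105}: 58 + 135 = 193
  {#102, #103} + {#101, #104, #105}: 83 + 113 = 196
  … (15 splits in total)
Best: vehicle 1 Depot → #102 → Depot = 74; vehicle 2 Depot → #103 → #101 → #105 → #104 → Depot = 113; combined 187.

Minimum combined distance: 187 min.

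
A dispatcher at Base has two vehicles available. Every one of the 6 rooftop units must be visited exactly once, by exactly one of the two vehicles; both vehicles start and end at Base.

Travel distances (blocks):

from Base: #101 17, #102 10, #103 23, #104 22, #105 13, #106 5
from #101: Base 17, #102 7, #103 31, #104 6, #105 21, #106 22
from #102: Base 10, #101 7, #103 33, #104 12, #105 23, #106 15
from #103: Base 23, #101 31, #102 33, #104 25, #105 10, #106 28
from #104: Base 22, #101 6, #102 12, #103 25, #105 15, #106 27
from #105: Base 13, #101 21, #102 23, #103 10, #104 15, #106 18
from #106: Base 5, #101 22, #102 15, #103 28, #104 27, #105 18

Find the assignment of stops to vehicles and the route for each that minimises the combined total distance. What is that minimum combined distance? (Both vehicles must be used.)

Try each way of splitting the stops between the two vehicles (each non-empty) and, for each split, find the best tour for each vehicle:
  {#101} + {#102, #103, #104, #105, #106}: 34 + 80 = 114
  {#102} + {#101, #103, #104, #105, #106}: 20 + 81 = 101
  {#101, #102} + {#103, #104, #105, #106}: 34 + 80 = 114
  {#103} + {#101, #102, #104, #105, #106}: 46 + 61 = 107
  {#101, #103} + {#102, #104, #105, #106}: 71 + 60 = 131
  {#102, #103} + {#101, #104, #105, #106}: 66 + 61 = 127
  … (31 splits in total)
  {#101, #102, #103, #104, #105} + {#106}: 71 + 10 = 81  ← best
Best: vehicle 1 Base → #102 → #101 → #104 → #103 → #105 → Base = 71; vehicle 2 Base → #106 → Base = 10; combined 81.

Minimum combined distance: 81 blocks.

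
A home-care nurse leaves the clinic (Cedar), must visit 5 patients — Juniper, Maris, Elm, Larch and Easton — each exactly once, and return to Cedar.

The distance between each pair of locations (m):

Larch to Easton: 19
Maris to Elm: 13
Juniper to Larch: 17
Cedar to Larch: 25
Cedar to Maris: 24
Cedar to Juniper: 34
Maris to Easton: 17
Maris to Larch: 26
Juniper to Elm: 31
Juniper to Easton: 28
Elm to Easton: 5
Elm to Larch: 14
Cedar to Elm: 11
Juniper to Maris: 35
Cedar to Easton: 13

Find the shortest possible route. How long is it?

107 m — the shortest possible round trip.

Cedar→Juniper→Maris→Elm→Larch→Easton→Cedar: 34+35+13+14+19+13 = 128
Cedar→Juniper→Maris→Elm→Easton→Larch→Cedar: 34+35+13+5+19+25 = 131
Cedar→Juniper→Maris→Larch→Elm→Easton→Cedar: 34+35+26+14+5+13 = 127
Cedar→Juniper→Maris→Larch→Easton→Elm→Cedar: 34+35+26+19+5+11 = 130
Cedar→Juniper→Maris→Easton→Elm→Larch→Cedar: 34+35+17+5+14+25 = 130
Cedar→Juniper→Maris→Easton→Larch→Elm→Cedar: 34+35+17+19+14+11 = 130
Cedar→Juniper→Elm→Maris→Larch→Easton→Cedar: 34+31+13+26+19+13 = 136
Cedar→Juniper→Elm→Maris→Easton→Larch→Cedar: 34+31+13+17+19+25 = 139
Cedar→Juniper→Elm→Larch→Maris→Easton→Cedar: 34+31+14+26+17+13 = 135
Cedar→Juniper→Elm→Larch→Easton→Maris→Cedar: 34+31+14+19+17+24 = 139
Cedar→Juniper→Elm→Easton→Maris→Larch→Cedar: 34+31+5+17+26+25 = 138
Cedar→Juniper→Elm→Easton→Larch→Maris→Cedar: 34+31+5+19+26+24 = 139
Cedar→Juniper→Larch→Maris→Elm→Easton→Cedar: 34+17+26+13+5+13 = 108
Cedar→Juniper→Larch→Maris→Easton→Elm→Cedar: 34+17+26+17+5+11 = 110
… (46 more)
Cedar→Elm→Larch→Juniper→Maris→Easton→Cedar: 11+14+17+35+17+13 = 107  ← best
The minimum is 107.
One optimal route: Cedar → Elm → Larch → Juniper → Maris → Easton → Cedar (or its reverse).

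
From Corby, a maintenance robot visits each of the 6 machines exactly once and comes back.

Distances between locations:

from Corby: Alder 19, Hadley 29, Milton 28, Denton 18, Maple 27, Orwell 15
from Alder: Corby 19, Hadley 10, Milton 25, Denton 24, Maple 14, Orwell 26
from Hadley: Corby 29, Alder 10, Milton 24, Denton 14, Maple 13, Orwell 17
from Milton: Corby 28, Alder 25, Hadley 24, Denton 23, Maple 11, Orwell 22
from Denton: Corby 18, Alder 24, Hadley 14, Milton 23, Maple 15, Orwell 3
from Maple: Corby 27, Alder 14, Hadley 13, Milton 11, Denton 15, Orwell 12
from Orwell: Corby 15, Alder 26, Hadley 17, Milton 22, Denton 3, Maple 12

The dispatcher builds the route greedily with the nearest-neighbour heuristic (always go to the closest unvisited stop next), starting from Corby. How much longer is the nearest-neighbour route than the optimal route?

Excess over optimum: 1.

From Corby: Orwell=15, Denton=18, Alder=19, Maple=27, Milton=28, Hadley=29 → choose Orwell (15).
From Orwell: Denton=3, Maple=12, Hadley=17, Milton=22, Alder=26 → choose Denton (3).
From Denton: Hadley=14, Maple=15, Milton=23, Alder=24 → choose Hadley (14).
From Hadley: Alder=10, Maple=13, Milton=24 → choose Alder (10).
From Alder: Maple=14, Milton=25 → choose Maple (14).
From Maple: Milton=11 → choose Milton (11).
NN route Corby → Orwell → Denton → Hadley → Alder → Maple → Milton → Corby costs 95.
Optimal: Corby → Alder → Hadley → Maple → Milton → Denton → Orwell → Corby costs 94 (by enumerating all 360 distinct tours).
Excess = 95 − 94 = 1.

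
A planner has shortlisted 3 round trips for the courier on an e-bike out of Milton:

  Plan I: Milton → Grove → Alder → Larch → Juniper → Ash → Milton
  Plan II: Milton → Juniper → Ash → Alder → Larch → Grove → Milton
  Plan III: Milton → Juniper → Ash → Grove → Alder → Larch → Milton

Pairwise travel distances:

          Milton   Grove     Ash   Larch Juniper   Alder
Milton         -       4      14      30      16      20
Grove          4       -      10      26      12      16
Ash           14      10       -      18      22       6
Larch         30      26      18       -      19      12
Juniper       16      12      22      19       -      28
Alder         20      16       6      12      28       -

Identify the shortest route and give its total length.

Plan I: 4 + 16 + 12 + 19 + 22 + 14 = 87
Plan II: 16 + 22 + 6 + 12 + 26 + 4 = 86
Plan III: 16 + 22 + 10 + 16 + 12 + 30 = 106

Shortest is Plan II, total 86.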